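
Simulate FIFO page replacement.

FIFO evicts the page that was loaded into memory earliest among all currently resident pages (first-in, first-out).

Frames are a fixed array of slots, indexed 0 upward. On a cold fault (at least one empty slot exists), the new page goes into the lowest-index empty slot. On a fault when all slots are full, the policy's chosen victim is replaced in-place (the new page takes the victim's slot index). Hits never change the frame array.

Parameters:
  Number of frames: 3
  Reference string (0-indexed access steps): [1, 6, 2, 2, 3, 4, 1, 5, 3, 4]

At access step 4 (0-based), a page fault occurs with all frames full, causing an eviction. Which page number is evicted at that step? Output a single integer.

Answer: 1

Derivation:
Step 0: ref 1 -> FAULT, frames=[1,-,-]
Step 1: ref 6 -> FAULT, frames=[1,6,-]
Step 2: ref 2 -> FAULT, frames=[1,6,2]
Step 3: ref 2 -> HIT, frames=[1,6,2]
Step 4: ref 3 -> FAULT, evict 1, frames=[3,6,2]
At step 4: evicted page 1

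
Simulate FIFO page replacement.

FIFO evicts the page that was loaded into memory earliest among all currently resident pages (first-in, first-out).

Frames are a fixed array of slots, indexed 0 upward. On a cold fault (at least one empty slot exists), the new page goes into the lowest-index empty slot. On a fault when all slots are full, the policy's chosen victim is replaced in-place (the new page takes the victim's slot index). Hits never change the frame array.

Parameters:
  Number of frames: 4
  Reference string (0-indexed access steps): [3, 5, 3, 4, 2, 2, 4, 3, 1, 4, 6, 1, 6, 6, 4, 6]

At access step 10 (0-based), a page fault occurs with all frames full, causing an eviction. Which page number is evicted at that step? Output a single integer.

Answer: 5

Derivation:
Step 0: ref 3 -> FAULT, frames=[3,-,-,-]
Step 1: ref 5 -> FAULT, frames=[3,5,-,-]
Step 2: ref 3 -> HIT, frames=[3,5,-,-]
Step 3: ref 4 -> FAULT, frames=[3,5,4,-]
Step 4: ref 2 -> FAULT, frames=[3,5,4,2]
Step 5: ref 2 -> HIT, frames=[3,5,4,2]
Step 6: ref 4 -> HIT, frames=[3,5,4,2]
Step 7: ref 3 -> HIT, frames=[3,5,4,2]
Step 8: ref 1 -> FAULT, evict 3, frames=[1,5,4,2]
Step 9: ref 4 -> HIT, frames=[1,5,4,2]
Step 10: ref 6 -> FAULT, evict 5, frames=[1,6,4,2]
At step 10: evicted page 5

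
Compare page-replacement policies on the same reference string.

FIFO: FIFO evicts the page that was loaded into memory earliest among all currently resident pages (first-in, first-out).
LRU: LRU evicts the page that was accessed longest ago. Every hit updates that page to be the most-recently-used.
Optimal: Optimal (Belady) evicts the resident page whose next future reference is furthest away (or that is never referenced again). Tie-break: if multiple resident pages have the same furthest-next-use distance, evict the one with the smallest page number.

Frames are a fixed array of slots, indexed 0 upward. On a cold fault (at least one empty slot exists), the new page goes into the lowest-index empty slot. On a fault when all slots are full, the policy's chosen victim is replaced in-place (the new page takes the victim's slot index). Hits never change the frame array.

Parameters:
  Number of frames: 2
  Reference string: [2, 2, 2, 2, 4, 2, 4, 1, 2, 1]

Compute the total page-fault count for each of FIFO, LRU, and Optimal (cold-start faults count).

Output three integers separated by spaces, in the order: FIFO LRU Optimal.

Answer: 4 4 3

Derivation:
--- FIFO ---
  step 0: ref 2 -> FAULT, frames=[2,-] (faults so far: 1)
  step 1: ref 2 -> HIT, frames=[2,-] (faults so far: 1)
  step 2: ref 2 -> HIT, frames=[2,-] (faults so far: 1)
  step 3: ref 2 -> HIT, frames=[2,-] (faults so far: 1)
  step 4: ref 4 -> FAULT, frames=[2,4] (faults so far: 2)
  step 5: ref 2 -> HIT, frames=[2,4] (faults so far: 2)
  step 6: ref 4 -> HIT, frames=[2,4] (faults so far: 2)
  step 7: ref 1 -> FAULT, evict 2, frames=[1,4] (faults so far: 3)
  step 8: ref 2 -> FAULT, evict 4, frames=[1,2] (faults so far: 4)
  step 9: ref 1 -> HIT, frames=[1,2] (faults so far: 4)
  FIFO total faults: 4
--- LRU ---
  step 0: ref 2 -> FAULT, frames=[2,-] (faults so far: 1)
  step 1: ref 2 -> HIT, frames=[2,-] (faults so far: 1)
  step 2: ref 2 -> HIT, frames=[2,-] (faults so far: 1)
  step 3: ref 2 -> HIT, frames=[2,-] (faults so far: 1)
  step 4: ref 4 -> FAULT, frames=[2,4] (faults so far: 2)
  step 5: ref 2 -> HIT, frames=[2,4] (faults so far: 2)
  step 6: ref 4 -> HIT, frames=[2,4] (faults so far: 2)
  step 7: ref 1 -> FAULT, evict 2, frames=[1,4] (faults so far: 3)
  step 8: ref 2 -> FAULT, evict 4, frames=[1,2] (faults so far: 4)
  step 9: ref 1 -> HIT, frames=[1,2] (faults so far: 4)
  LRU total faults: 4
--- Optimal ---
  step 0: ref 2 -> FAULT, frames=[2,-] (faults so far: 1)
  step 1: ref 2 -> HIT, frames=[2,-] (faults so far: 1)
  step 2: ref 2 -> HIT, frames=[2,-] (faults so far: 1)
  step 3: ref 2 -> HIT, frames=[2,-] (faults so far: 1)
  step 4: ref 4 -> FAULT, frames=[2,4] (faults so far: 2)
  step 5: ref 2 -> HIT, frames=[2,4] (faults so far: 2)
  step 6: ref 4 -> HIT, frames=[2,4] (faults so far: 2)
  step 7: ref 1 -> FAULT, evict 4, frames=[2,1] (faults so far: 3)
  step 8: ref 2 -> HIT, frames=[2,1] (faults so far: 3)
  step 9: ref 1 -> HIT, frames=[2,1] (faults so far: 3)
  Optimal total faults: 3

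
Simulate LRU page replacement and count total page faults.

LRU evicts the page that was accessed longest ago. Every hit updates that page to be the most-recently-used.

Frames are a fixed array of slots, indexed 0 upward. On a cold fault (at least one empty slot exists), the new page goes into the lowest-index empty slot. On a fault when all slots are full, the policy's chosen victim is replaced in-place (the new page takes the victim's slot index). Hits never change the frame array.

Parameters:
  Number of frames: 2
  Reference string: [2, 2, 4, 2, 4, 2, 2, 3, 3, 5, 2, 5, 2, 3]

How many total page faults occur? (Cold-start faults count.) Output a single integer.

Answer: 6

Derivation:
Step 0: ref 2 → FAULT, frames=[2,-]
Step 1: ref 2 → HIT, frames=[2,-]
Step 2: ref 4 → FAULT, frames=[2,4]
Step 3: ref 2 → HIT, frames=[2,4]
Step 4: ref 4 → HIT, frames=[2,4]
Step 5: ref 2 → HIT, frames=[2,4]
Step 6: ref 2 → HIT, frames=[2,4]
Step 7: ref 3 → FAULT (evict 4), frames=[2,3]
Step 8: ref 3 → HIT, frames=[2,3]
Step 9: ref 5 → FAULT (evict 2), frames=[5,3]
Step 10: ref 2 → FAULT (evict 3), frames=[5,2]
Step 11: ref 5 → HIT, frames=[5,2]
Step 12: ref 2 → HIT, frames=[5,2]
Step 13: ref 3 → FAULT (evict 5), frames=[3,2]
Total faults: 6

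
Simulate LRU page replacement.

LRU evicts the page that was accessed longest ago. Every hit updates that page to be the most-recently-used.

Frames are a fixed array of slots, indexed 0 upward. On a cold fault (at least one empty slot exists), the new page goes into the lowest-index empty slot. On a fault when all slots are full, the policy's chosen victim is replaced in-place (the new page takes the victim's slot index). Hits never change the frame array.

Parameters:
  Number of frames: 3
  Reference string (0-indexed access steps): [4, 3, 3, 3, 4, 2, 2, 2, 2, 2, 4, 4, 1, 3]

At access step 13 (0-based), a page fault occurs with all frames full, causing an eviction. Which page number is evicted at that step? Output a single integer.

Step 0: ref 4 -> FAULT, frames=[4,-,-]
Step 1: ref 3 -> FAULT, frames=[4,3,-]
Step 2: ref 3 -> HIT, frames=[4,3,-]
Step 3: ref 3 -> HIT, frames=[4,3,-]
Step 4: ref 4 -> HIT, frames=[4,3,-]
Step 5: ref 2 -> FAULT, frames=[4,3,2]
Step 6: ref 2 -> HIT, frames=[4,3,2]
Step 7: ref 2 -> HIT, frames=[4,3,2]
Step 8: ref 2 -> HIT, frames=[4,3,2]
Step 9: ref 2 -> HIT, frames=[4,3,2]
Step 10: ref 4 -> HIT, frames=[4,3,2]
Step 11: ref 4 -> HIT, frames=[4,3,2]
Step 12: ref 1 -> FAULT, evict 3, frames=[4,1,2]
Step 13: ref 3 -> FAULT, evict 2, frames=[4,1,3]
At step 13: evicted page 2

Answer: 2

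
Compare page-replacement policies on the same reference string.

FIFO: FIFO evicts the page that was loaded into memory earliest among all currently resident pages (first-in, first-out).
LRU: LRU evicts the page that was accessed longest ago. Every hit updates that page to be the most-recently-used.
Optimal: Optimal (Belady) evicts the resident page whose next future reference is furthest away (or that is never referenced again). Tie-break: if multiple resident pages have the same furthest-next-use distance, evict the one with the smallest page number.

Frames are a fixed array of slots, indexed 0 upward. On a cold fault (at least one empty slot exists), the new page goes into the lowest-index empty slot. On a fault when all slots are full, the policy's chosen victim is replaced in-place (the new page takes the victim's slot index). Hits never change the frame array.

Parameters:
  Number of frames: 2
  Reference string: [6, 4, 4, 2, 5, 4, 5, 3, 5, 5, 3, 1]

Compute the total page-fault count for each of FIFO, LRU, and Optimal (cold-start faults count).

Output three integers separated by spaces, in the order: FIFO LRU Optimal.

Answer: 8 7 6

Derivation:
--- FIFO ---
  step 0: ref 6 -> FAULT, frames=[6,-] (faults so far: 1)
  step 1: ref 4 -> FAULT, frames=[6,4] (faults so far: 2)
  step 2: ref 4 -> HIT, frames=[6,4] (faults so far: 2)
  step 3: ref 2 -> FAULT, evict 6, frames=[2,4] (faults so far: 3)
  step 4: ref 5 -> FAULT, evict 4, frames=[2,5] (faults so far: 4)
  step 5: ref 4 -> FAULT, evict 2, frames=[4,5] (faults so far: 5)
  step 6: ref 5 -> HIT, frames=[4,5] (faults so far: 5)
  step 7: ref 3 -> FAULT, evict 5, frames=[4,3] (faults so far: 6)
  step 8: ref 5 -> FAULT, evict 4, frames=[5,3] (faults so far: 7)
  step 9: ref 5 -> HIT, frames=[5,3] (faults so far: 7)
  step 10: ref 3 -> HIT, frames=[5,3] (faults so far: 7)
  step 11: ref 1 -> FAULT, evict 3, frames=[5,1] (faults so far: 8)
  FIFO total faults: 8
--- LRU ---
  step 0: ref 6 -> FAULT, frames=[6,-] (faults so far: 1)
  step 1: ref 4 -> FAULT, frames=[6,4] (faults so far: 2)
  step 2: ref 4 -> HIT, frames=[6,4] (faults so far: 2)
  step 3: ref 2 -> FAULT, evict 6, frames=[2,4] (faults so far: 3)
  step 4: ref 5 -> FAULT, evict 4, frames=[2,5] (faults so far: 4)
  step 5: ref 4 -> FAULT, evict 2, frames=[4,5] (faults so far: 5)
  step 6: ref 5 -> HIT, frames=[4,5] (faults so far: 5)
  step 7: ref 3 -> FAULT, evict 4, frames=[3,5] (faults so far: 6)
  step 8: ref 5 -> HIT, frames=[3,5] (faults so far: 6)
  step 9: ref 5 -> HIT, frames=[3,5] (faults so far: 6)
  step 10: ref 3 -> HIT, frames=[3,5] (faults so far: 6)
  step 11: ref 1 -> FAULT, evict 5, frames=[3,1] (faults so far: 7)
  LRU total faults: 7
--- Optimal ---
  step 0: ref 6 -> FAULT, frames=[6,-] (faults so far: 1)
  step 1: ref 4 -> FAULT, frames=[6,4] (faults so far: 2)
  step 2: ref 4 -> HIT, frames=[6,4] (faults so far: 2)
  step 3: ref 2 -> FAULT, evict 6, frames=[2,4] (faults so far: 3)
  step 4: ref 5 -> FAULT, evict 2, frames=[5,4] (faults so far: 4)
  step 5: ref 4 -> HIT, frames=[5,4] (faults so far: 4)
  step 6: ref 5 -> HIT, frames=[5,4] (faults so far: 4)
  step 7: ref 3 -> FAULT, evict 4, frames=[5,3] (faults so far: 5)
  step 8: ref 5 -> HIT, frames=[5,3] (faults so far: 5)
  step 9: ref 5 -> HIT, frames=[5,3] (faults so far: 5)
  step 10: ref 3 -> HIT, frames=[5,3] (faults so far: 5)
  step 11: ref 1 -> FAULT, evict 3, frames=[5,1] (faults so far: 6)
  Optimal total faults: 6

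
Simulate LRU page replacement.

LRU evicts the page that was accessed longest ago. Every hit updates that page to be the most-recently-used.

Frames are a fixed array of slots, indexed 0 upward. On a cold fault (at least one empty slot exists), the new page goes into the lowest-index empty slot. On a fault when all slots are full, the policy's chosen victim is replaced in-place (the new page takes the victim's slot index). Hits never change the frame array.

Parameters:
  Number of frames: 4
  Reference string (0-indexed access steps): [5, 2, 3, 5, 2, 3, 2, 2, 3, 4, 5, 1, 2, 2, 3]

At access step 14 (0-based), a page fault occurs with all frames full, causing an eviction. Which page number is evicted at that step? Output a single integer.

Step 0: ref 5 -> FAULT, frames=[5,-,-,-]
Step 1: ref 2 -> FAULT, frames=[5,2,-,-]
Step 2: ref 3 -> FAULT, frames=[5,2,3,-]
Step 3: ref 5 -> HIT, frames=[5,2,3,-]
Step 4: ref 2 -> HIT, frames=[5,2,3,-]
Step 5: ref 3 -> HIT, frames=[5,2,3,-]
Step 6: ref 2 -> HIT, frames=[5,2,3,-]
Step 7: ref 2 -> HIT, frames=[5,2,3,-]
Step 8: ref 3 -> HIT, frames=[5,2,3,-]
Step 9: ref 4 -> FAULT, frames=[5,2,3,4]
Step 10: ref 5 -> HIT, frames=[5,2,3,4]
Step 11: ref 1 -> FAULT, evict 2, frames=[5,1,3,4]
Step 12: ref 2 -> FAULT, evict 3, frames=[5,1,2,4]
Step 13: ref 2 -> HIT, frames=[5,1,2,4]
Step 14: ref 3 -> FAULT, evict 4, frames=[5,1,2,3]
At step 14: evicted page 4

Answer: 4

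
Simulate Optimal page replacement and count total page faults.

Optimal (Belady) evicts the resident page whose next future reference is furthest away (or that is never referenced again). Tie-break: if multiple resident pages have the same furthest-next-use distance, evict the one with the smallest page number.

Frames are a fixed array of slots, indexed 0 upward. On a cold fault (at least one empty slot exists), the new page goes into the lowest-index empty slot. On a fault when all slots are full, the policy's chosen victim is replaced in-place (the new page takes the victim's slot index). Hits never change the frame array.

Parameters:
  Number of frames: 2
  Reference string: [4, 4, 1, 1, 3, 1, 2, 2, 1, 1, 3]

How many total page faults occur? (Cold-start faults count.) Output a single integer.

Answer: 5

Derivation:
Step 0: ref 4 → FAULT, frames=[4,-]
Step 1: ref 4 → HIT, frames=[4,-]
Step 2: ref 1 → FAULT, frames=[4,1]
Step 3: ref 1 → HIT, frames=[4,1]
Step 4: ref 3 → FAULT (evict 4), frames=[3,1]
Step 5: ref 1 → HIT, frames=[3,1]
Step 6: ref 2 → FAULT (evict 3), frames=[2,1]
Step 7: ref 2 → HIT, frames=[2,1]
Step 8: ref 1 → HIT, frames=[2,1]
Step 9: ref 1 → HIT, frames=[2,1]
Step 10: ref 3 → FAULT (evict 1), frames=[2,3]
Total faults: 5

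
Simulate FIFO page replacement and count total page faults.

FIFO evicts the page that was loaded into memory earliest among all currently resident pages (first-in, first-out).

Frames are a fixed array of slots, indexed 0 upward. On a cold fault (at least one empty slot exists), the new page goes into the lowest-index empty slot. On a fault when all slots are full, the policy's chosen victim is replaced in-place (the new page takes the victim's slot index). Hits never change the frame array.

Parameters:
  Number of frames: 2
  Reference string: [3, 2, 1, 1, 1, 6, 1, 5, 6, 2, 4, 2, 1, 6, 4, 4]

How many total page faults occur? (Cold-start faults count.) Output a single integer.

Answer: 10

Derivation:
Step 0: ref 3 → FAULT, frames=[3,-]
Step 1: ref 2 → FAULT, frames=[3,2]
Step 2: ref 1 → FAULT (evict 3), frames=[1,2]
Step 3: ref 1 → HIT, frames=[1,2]
Step 4: ref 1 → HIT, frames=[1,2]
Step 5: ref 6 → FAULT (evict 2), frames=[1,6]
Step 6: ref 1 → HIT, frames=[1,6]
Step 7: ref 5 → FAULT (evict 1), frames=[5,6]
Step 8: ref 6 → HIT, frames=[5,6]
Step 9: ref 2 → FAULT (evict 6), frames=[5,2]
Step 10: ref 4 → FAULT (evict 5), frames=[4,2]
Step 11: ref 2 → HIT, frames=[4,2]
Step 12: ref 1 → FAULT (evict 2), frames=[4,1]
Step 13: ref 6 → FAULT (evict 4), frames=[6,1]
Step 14: ref 4 → FAULT (evict 1), frames=[6,4]
Step 15: ref 4 → HIT, frames=[6,4]
Total faults: 10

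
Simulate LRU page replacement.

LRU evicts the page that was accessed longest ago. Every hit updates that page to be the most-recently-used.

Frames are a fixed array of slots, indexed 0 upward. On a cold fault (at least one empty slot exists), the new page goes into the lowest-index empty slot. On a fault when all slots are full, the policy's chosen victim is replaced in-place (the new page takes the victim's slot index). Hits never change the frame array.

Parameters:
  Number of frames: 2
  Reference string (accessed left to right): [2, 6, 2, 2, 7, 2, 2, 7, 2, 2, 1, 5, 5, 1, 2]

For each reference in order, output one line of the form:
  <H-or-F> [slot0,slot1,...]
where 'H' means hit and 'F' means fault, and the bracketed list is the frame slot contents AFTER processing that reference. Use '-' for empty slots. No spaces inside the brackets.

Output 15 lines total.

F [2,-]
F [2,6]
H [2,6]
H [2,6]
F [2,7]
H [2,7]
H [2,7]
H [2,7]
H [2,7]
H [2,7]
F [2,1]
F [5,1]
H [5,1]
H [5,1]
F [2,1]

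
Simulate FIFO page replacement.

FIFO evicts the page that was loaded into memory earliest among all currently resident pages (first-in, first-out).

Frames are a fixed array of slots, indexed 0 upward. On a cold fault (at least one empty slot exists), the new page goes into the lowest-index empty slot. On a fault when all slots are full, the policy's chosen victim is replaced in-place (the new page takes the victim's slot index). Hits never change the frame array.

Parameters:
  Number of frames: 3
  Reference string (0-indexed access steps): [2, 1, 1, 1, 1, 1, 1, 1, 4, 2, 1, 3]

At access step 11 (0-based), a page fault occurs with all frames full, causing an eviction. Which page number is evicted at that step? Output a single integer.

Answer: 2

Derivation:
Step 0: ref 2 -> FAULT, frames=[2,-,-]
Step 1: ref 1 -> FAULT, frames=[2,1,-]
Step 2: ref 1 -> HIT, frames=[2,1,-]
Step 3: ref 1 -> HIT, frames=[2,1,-]
Step 4: ref 1 -> HIT, frames=[2,1,-]
Step 5: ref 1 -> HIT, frames=[2,1,-]
Step 6: ref 1 -> HIT, frames=[2,1,-]
Step 7: ref 1 -> HIT, frames=[2,1,-]
Step 8: ref 4 -> FAULT, frames=[2,1,4]
Step 9: ref 2 -> HIT, frames=[2,1,4]
Step 10: ref 1 -> HIT, frames=[2,1,4]
Step 11: ref 3 -> FAULT, evict 2, frames=[3,1,4]
At step 11: evicted page 2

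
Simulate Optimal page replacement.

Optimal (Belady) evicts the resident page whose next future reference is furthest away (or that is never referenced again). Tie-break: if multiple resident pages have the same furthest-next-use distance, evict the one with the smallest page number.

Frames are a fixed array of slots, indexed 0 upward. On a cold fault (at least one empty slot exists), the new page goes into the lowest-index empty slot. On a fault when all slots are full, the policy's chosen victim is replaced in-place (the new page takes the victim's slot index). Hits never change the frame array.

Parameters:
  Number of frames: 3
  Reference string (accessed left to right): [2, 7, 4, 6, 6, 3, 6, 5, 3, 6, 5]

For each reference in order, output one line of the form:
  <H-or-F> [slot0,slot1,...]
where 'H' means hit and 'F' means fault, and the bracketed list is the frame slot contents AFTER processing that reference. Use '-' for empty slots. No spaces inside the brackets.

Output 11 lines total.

F [2,-,-]
F [2,7,-]
F [2,7,4]
F [6,7,4]
H [6,7,4]
F [6,7,3]
H [6,7,3]
F [6,5,3]
H [6,5,3]
H [6,5,3]
H [6,5,3]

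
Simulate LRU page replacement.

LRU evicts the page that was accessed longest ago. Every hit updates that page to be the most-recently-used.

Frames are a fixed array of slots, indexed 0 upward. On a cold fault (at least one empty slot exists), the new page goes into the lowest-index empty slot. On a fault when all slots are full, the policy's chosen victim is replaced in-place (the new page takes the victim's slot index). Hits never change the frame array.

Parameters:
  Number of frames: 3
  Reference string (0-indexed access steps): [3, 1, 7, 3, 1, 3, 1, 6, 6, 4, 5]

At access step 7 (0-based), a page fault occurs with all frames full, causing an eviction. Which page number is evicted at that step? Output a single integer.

Answer: 7

Derivation:
Step 0: ref 3 -> FAULT, frames=[3,-,-]
Step 1: ref 1 -> FAULT, frames=[3,1,-]
Step 2: ref 7 -> FAULT, frames=[3,1,7]
Step 3: ref 3 -> HIT, frames=[3,1,7]
Step 4: ref 1 -> HIT, frames=[3,1,7]
Step 5: ref 3 -> HIT, frames=[3,1,7]
Step 6: ref 1 -> HIT, frames=[3,1,7]
Step 7: ref 6 -> FAULT, evict 7, frames=[3,1,6]
At step 7: evicted page 7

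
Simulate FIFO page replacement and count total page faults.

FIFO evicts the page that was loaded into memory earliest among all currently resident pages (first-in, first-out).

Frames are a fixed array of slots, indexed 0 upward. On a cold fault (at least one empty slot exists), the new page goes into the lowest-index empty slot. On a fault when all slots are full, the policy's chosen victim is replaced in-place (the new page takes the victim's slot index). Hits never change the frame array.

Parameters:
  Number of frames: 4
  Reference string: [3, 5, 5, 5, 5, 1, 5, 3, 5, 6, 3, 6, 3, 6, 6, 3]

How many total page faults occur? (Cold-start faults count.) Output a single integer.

Step 0: ref 3 → FAULT, frames=[3,-,-,-]
Step 1: ref 5 → FAULT, frames=[3,5,-,-]
Step 2: ref 5 → HIT, frames=[3,5,-,-]
Step 3: ref 5 → HIT, frames=[3,5,-,-]
Step 4: ref 5 → HIT, frames=[3,5,-,-]
Step 5: ref 1 → FAULT, frames=[3,5,1,-]
Step 6: ref 5 → HIT, frames=[3,5,1,-]
Step 7: ref 3 → HIT, frames=[3,5,1,-]
Step 8: ref 5 → HIT, frames=[3,5,1,-]
Step 9: ref 6 → FAULT, frames=[3,5,1,6]
Step 10: ref 3 → HIT, frames=[3,5,1,6]
Step 11: ref 6 → HIT, frames=[3,5,1,6]
Step 12: ref 3 → HIT, frames=[3,5,1,6]
Step 13: ref 6 → HIT, frames=[3,5,1,6]
Step 14: ref 6 → HIT, frames=[3,5,1,6]
Step 15: ref 3 → HIT, frames=[3,5,1,6]
Total faults: 4

Answer: 4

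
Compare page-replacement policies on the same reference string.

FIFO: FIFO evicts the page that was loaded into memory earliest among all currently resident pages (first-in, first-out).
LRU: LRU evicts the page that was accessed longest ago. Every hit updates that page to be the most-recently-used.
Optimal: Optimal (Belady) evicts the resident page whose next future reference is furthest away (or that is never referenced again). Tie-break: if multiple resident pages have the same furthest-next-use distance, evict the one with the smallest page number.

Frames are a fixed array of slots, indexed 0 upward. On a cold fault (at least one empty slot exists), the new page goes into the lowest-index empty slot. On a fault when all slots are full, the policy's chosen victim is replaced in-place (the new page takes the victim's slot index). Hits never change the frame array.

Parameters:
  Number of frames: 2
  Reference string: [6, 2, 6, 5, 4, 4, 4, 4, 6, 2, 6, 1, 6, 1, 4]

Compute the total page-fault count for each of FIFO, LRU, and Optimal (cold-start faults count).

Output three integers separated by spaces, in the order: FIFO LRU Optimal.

--- FIFO ---
  step 0: ref 6 -> FAULT, frames=[6,-] (faults so far: 1)
  step 1: ref 2 -> FAULT, frames=[6,2] (faults so far: 2)
  step 2: ref 6 -> HIT, frames=[6,2] (faults so far: 2)
  step 3: ref 5 -> FAULT, evict 6, frames=[5,2] (faults so far: 3)
  step 4: ref 4 -> FAULT, evict 2, frames=[5,4] (faults so far: 4)
  step 5: ref 4 -> HIT, frames=[5,4] (faults so far: 4)
  step 6: ref 4 -> HIT, frames=[5,4] (faults so far: 4)
  step 7: ref 4 -> HIT, frames=[5,4] (faults so far: 4)
  step 8: ref 6 -> FAULT, evict 5, frames=[6,4] (faults so far: 5)
  step 9: ref 2 -> FAULT, evict 4, frames=[6,2] (faults so far: 6)
  step 10: ref 6 -> HIT, frames=[6,2] (faults so far: 6)
  step 11: ref 1 -> FAULT, evict 6, frames=[1,2] (faults so far: 7)
  step 12: ref 6 -> FAULT, evict 2, frames=[1,6] (faults so far: 8)
  step 13: ref 1 -> HIT, frames=[1,6] (faults so far: 8)
  step 14: ref 4 -> FAULT, evict 1, frames=[4,6] (faults so far: 9)
  FIFO total faults: 9
--- LRU ---
  step 0: ref 6 -> FAULT, frames=[6,-] (faults so far: 1)
  step 1: ref 2 -> FAULT, frames=[6,2] (faults so far: 2)
  step 2: ref 6 -> HIT, frames=[6,2] (faults so far: 2)
  step 3: ref 5 -> FAULT, evict 2, frames=[6,5] (faults so far: 3)
  step 4: ref 4 -> FAULT, evict 6, frames=[4,5] (faults so far: 4)
  step 5: ref 4 -> HIT, frames=[4,5] (faults so far: 4)
  step 6: ref 4 -> HIT, frames=[4,5] (faults so far: 4)
  step 7: ref 4 -> HIT, frames=[4,5] (faults so far: 4)
  step 8: ref 6 -> FAULT, evict 5, frames=[4,6] (faults so far: 5)
  step 9: ref 2 -> FAULT, evict 4, frames=[2,6] (faults so far: 6)
  step 10: ref 6 -> HIT, frames=[2,6] (faults so far: 6)
  step 11: ref 1 -> FAULT, evict 2, frames=[1,6] (faults so far: 7)
  step 12: ref 6 -> HIT, frames=[1,6] (faults so far: 7)
  step 13: ref 1 -> HIT, frames=[1,6] (faults so far: 7)
  step 14: ref 4 -> FAULT, evict 6, frames=[1,4] (faults so far: 8)
  LRU total faults: 8
--- Optimal ---
  step 0: ref 6 -> FAULT, frames=[6,-] (faults so far: 1)
  step 1: ref 2 -> FAULT, frames=[6,2] (faults so far: 2)
  step 2: ref 6 -> HIT, frames=[6,2] (faults so far: 2)
  step 3: ref 5 -> FAULT, evict 2, frames=[6,5] (faults so far: 3)
  step 4: ref 4 -> FAULT, evict 5, frames=[6,4] (faults so far: 4)
  step 5: ref 4 -> HIT, frames=[6,4] (faults so far: 4)
  step 6: ref 4 -> HIT, frames=[6,4] (faults so far: 4)
  step 7: ref 4 -> HIT, frames=[6,4] (faults so far: 4)
  step 8: ref 6 -> HIT, frames=[6,4] (faults so far: 4)
  step 9: ref 2 -> FAULT, evict 4, frames=[6,2] (faults so far: 5)
  step 10: ref 6 -> HIT, frames=[6,2] (faults so far: 5)
  step 11: ref 1 -> FAULT, evict 2, frames=[6,1] (faults so far: 6)
  step 12: ref 6 -> HIT, frames=[6,1] (faults so far: 6)
  step 13: ref 1 -> HIT, frames=[6,1] (faults so far: 6)
  step 14: ref 4 -> FAULT, evict 1, frames=[6,4] (faults so far: 7)
  Optimal total faults: 7

Answer: 9 8 7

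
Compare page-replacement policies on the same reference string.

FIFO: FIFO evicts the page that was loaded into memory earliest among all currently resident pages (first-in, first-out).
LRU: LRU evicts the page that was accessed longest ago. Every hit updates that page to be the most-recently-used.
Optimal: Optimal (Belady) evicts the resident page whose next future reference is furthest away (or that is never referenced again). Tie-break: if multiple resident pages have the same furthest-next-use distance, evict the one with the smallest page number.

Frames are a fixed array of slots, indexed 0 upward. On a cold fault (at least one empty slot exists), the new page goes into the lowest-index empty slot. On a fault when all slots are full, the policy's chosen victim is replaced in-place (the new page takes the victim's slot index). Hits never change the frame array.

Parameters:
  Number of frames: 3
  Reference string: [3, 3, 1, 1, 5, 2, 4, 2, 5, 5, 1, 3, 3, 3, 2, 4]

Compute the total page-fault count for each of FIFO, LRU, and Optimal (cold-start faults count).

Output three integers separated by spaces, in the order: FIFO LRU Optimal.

Answer: 9 9 7

Derivation:
--- FIFO ---
  step 0: ref 3 -> FAULT, frames=[3,-,-] (faults so far: 1)
  step 1: ref 3 -> HIT, frames=[3,-,-] (faults so far: 1)
  step 2: ref 1 -> FAULT, frames=[3,1,-] (faults so far: 2)
  step 3: ref 1 -> HIT, frames=[3,1,-] (faults so far: 2)
  step 4: ref 5 -> FAULT, frames=[3,1,5] (faults so far: 3)
  step 5: ref 2 -> FAULT, evict 3, frames=[2,1,5] (faults so far: 4)
  step 6: ref 4 -> FAULT, evict 1, frames=[2,4,5] (faults so far: 5)
  step 7: ref 2 -> HIT, frames=[2,4,5] (faults so far: 5)
  step 8: ref 5 -> HIT, frames=[2,4,5] (faults so far: 5)
  step 9: ref 5 -> HIT, frames=[2,4,5] (faults so far: 5)
  step 10: ref 1 -> FAULT, evict 5, frames=[2,4,1] (faults so far: 6)
  step 11: ref 3 -> FAULT, evict 2, frames=[3,4,1] (faults so far: 7)
  step 12: ref 3 -> HIT, frames=[3,4,1] (faults so far: 7)
  step 13: ref 3 -> HIT, frames=[3,4,1] (faults so far: 7)
  step 14: ref 2 -> FAULT, evict 4, frames=[3,2,1] (faults so far: 8)
  step 15: ref 4 -> FAULT, evict 1, frames=[3,2,4] (faults so far: 9)
  FIFO total faults: 9
--- LRU ---
  step 0: ref 3 -> FAULT, frames=[3,-,-] (faults so far: 1)
  step 1: ref 3 -> HIT, frames=[3,-,-] (faults so far: 1)
  step 2: ref 1 -> FAULT, frames=[3,1,-] (faults so far: 2)
  step 3: ref 1 -> HIT, frames=[3,1,-] (faults so far: 2)
  step 4: ref 5 -> FAULT, frames=[3,1,5] (faults so far: 3)
  step 5: ref 2 -> FAULT, evict 3, frames=[2,1,5] (faults so far: 4)
  step 6: ref 4 -> FAULT, evict 1, frames=[2,4,5] (faults so far: 5)
  step 7: ref 2 -> HIT, frames=[2,4,5] (faults so far: 5)
  step 8: ref 5 -> HIT, frames=[2,4,5] (faults so far: 5)
  step 9: ref 5 -> HIT, frames=[2,4,5] (faults so far: 5)
  step 10: ref 1 -> FAULT, evict 4, frames=[2,1,5] (faults so far: 6)
  step 11: ref 3 -> FAULT, evict 2, frames=[3,1,5] (faults so far: 7)
  step 12: ref 3 -> HIT, frames=[3,1,5] (faults so far: 7)
  step 13: ref 3 -> HIT, frames=[3,1,5] (faults so far: 7)
  step 14: ref 2 -> FAULT, evict 5, frames=[3,1,2] (faults so far: 8)
  step 15: ref 4 -> FAULT, evict 1, frames=[3,4,2] (faults so far: 9)
  LRU total faults: 9
--- Optimal ---
  step 0: ref 3 -> FAULT, frames=[3,-,-] (faults so far: 1)
  step 1: ref 3 -> HIT, frames=[3,-,-] (faults so far: 1)
  step 2: ref 1 -> FAULT, frames=[3,1,-] (faults so far: 2)
  step 3: ref 1 -> HIT, frames=[3,1,-] (faults so far: 2)
  step 4: ref 5 -> FAULT, frames=[3,1,5] (faults so far: 3)
  step 5: ref 2 -> FAULT, evict 3, frames=[2,1,5] (faults so far: 4)
  step 6: ref 4 -> FAULT, evict 1, frames=[2,4,5] (faults so far: 5)
  step 7: ref 2 -> HIT, frames=[2,4,5] (faults so far: 5)
  step 8: ref 5 -> HIT, frames=[2,4,5] (faults so far: 5)
  step 9: ref 5 -> HIT, frames=[2,4,5] (faults so far: 5)
  step 10: ref 1 -> FAULT, evict 5, frames=[2,4,1] (faults so far: 6)
  step 11: ref 3 -> FAULT, evict 1, frames=[2,4,3] (faults so far: 7)
  step 12: ref 3 -> HIT, frames=[2,4,3] (faults so far: 7)
  step 13: ref 3 -> HIT, frames=[2,4,3] (faults so far: 7)
  step 14: ref 2 -> HIT, frames=[2,4,3] (faults so far: 7)
  step 15: ref 4 -> HIT, frames=[2,4,3] (faults so far: 7)
  Optimal total faults: 7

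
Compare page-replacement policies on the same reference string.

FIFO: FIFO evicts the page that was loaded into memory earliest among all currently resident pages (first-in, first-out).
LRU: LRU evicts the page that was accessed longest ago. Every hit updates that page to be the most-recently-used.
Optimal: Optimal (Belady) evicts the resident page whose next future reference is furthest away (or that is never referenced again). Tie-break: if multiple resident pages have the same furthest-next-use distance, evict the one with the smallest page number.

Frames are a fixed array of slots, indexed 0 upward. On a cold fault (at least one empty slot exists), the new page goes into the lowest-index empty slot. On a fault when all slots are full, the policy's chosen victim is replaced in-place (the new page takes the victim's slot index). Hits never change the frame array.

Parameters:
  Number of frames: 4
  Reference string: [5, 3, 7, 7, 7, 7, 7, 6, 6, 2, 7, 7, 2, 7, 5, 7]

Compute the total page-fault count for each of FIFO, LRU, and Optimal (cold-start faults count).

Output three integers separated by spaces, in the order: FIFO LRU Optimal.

--- FIFO ---
  step 0: ref 5 -> FAULT, frames=[5,-,-,-] (faults so far: 1)
  step 1: ref 3 -> FAULT, frames=[5,3,-,-] (faults so far: 2)
  step 2: ref 7 -> FAULT, frames=[5,3,7,-] (faults so far: 3)
  step 3: ref 7 -> HIT, frames=[5,3,7,-] (faults so far: 3)
  step 4: ref 7 -> HIT, frames=[5,3,7,-] (faults so far: 3)
  step 5: ref 7 -> HIT, frames=[5,3,7,-] (faults so far: 3)
  step 6: ref 7 -> HIT, frames=[5,3,7,-] (faults so far: 3)
  step 7: ref 6 -> FAULT, frames=[5,3,7,6] (faults so far: 4)
  step 8: ref 6 -> HIT, frames=[5,3,7,6] (faults so far: 4)
  step 9: ref 2 -> FAULT, evict 5, frames=[2,3,7,6] (faults so far: 5)
  step 10: ref 7 -> HIT, frames=[2,3,7,6] (faults so far: 5)
  step 11: ref 7 -> HIT, frames=[2,3,7,6] (faults so far: 5)
  step 12: ref 2 -> HIT, frames=[2,3,7,6] (faults so far: 5)
  step 13: ref 7 -> HIT, frames=[2,3,7,6] (faults so far: 5)
  step 14: ref 5 -> FAULT, evict 3, frames=[2,5,7,6] (faults so far: 6)
  step 15: ref 7 -> HIT, frames=[2,5,7,6] (faults so far: 6)
  FIFO total faults: 6
--- LRU ---
  step 0: ref 5 -> FAULT, frames=[5,-,-,-] (faults so far: 1)
  step 1: ref 3 -> FAULT, frames=[5,3,-,-] (faults so far: 2)
  step 2: ref 7 -> FAULT, frames=[5,3,7,-] (faults so far: 3)
  step 3: ref 7 -> HIT, frames=[5,3,7,-] (faults so far: 3)
  step 4: ref 7 -> HIT, frames=[5,3,7,-] (faults so far: 3)
  step 5: ref 7 -> HIT, frames=[5,3,7,-] (faults so far: 3)
  step 6: ref 7 -> HIT, frames=[5,3,7,-] (faults so far: 3)
  step 7: ref 6 -> FAULT, frames=[5,3,7,6] (faults so far: 4)
  step 8: ref 6 -> HIT, frames=[5,3,7,6] (faults so far: 4)
  step 9: ref 2 -> FAULT, evict 5, frames=[2,3,7,6] (faults so far: 5)
  step 10: ref 7 -> HIT, frames=[2,3,7,6] (faults so far: 5)
  step 11: ref 7 -> HIT, frames=[2,3,7,6] (faults so far: 5)
  step 12: ref 2 -> HIT, frames=[2,3,7,6] (faults so far: 5)
  step 13: ref 7 -> HIT, frames=[2,3,7,6] (faults so far: 5)
  step 14: ref 5 -> FAULT, evict 3, frames=[2,5,7,6] (faults so far: 6)
  step 15: ref 7 -> HIT, frames=[2,5,7,6] (faults so far: 6)
  LRU total faults: 6
--- Optimal ---
  step 0: ref 5 -> FAULT, frames=[5,-,-,-] (faults so far: 1)
  step 1: ref 3 -> FAULT, frames=[5,3,-,-] (faults so far: 2)
  step 2: ref 7 -> FAULT, frames=[5,3,7,-] (faults so far: 3)
  step 3: ref 7 -> HIT, frames=[5,3,7,-] (faults so far: 3)
  step 4: ref 7 -> HIT, frames=[5,3,7,-] (faults so far: 3)
  step 5: ref 7 -> HIT, frames=[5,3,7,-] (faults so far: 3)
  step 6: ref 7 -> HIT, frames=[5,3,7,-] (faults so far: 3)
  step 7: ref 6 -> FAULT, frames=[5,3,7,6] (faults so far: 4)
  step 8: ref 6 -> HIT, frames=[5,3,7,6] (faults so far: 4)
  step 9: ref 2 -> FAULT, evict 3, frames=[5,2,7,6] (faults so far: 5)
  step 10: ref 7 -> HIT, frames=[5,2,7,6] (faults so far: 5)
  step 11: ref 7 -> HIT, frames=[5,2,7,6] (faults so far: 5)
  step 12: ref 2 -> HIT, frames=[5,2,7,6] (faults so far: 5)
  step 13: ref 7 -> HIT, frames=[5,2,7,6] (faults so far: 5)
  step 14: ref 5 -> HIT, frames=[5,2,7,6] (faults so far: 5)
  step 15: ref 7 -> HIT, frames=[5,2,7,6] (faults so far: 5)
  Optimal total faults: 5

Answer: 6 6 5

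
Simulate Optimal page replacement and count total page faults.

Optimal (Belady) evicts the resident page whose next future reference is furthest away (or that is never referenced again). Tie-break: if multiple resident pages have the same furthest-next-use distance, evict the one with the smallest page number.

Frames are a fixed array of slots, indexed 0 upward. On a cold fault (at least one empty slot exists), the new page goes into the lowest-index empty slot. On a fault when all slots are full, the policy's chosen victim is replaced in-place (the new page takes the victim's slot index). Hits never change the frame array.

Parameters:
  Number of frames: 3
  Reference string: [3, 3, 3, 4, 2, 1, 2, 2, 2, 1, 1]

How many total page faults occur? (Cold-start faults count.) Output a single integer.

Step 0: ref 3 → FAULT, frames=[3,-,-]
Step 1: ref 3 → HIT, frames=[3,-,-]
Step 2: ref 3 → HIT, frames=[3,-,-]
Step 3: ref 4 → FAULT, frames=[3,4,-]
Step 4: ref 2 → FAULT, frames=[3,4,2]
Step 5: ref 1 → FAULT (evict 3), frames=[1,4,2]
Step 6: ref 2 → HIT, frames=[1,4,2]
Step 7: ref 2 → HIT, frames=[1,4,2]
Step 8: ref 2 → HIT, frames=[1,4,2]
Step 9: ref 1 → HIT, frames=[1,4,2]
Step 10: ref 1 → HIT, frames=[1,4,2]
Total faults: 4

Answer: 4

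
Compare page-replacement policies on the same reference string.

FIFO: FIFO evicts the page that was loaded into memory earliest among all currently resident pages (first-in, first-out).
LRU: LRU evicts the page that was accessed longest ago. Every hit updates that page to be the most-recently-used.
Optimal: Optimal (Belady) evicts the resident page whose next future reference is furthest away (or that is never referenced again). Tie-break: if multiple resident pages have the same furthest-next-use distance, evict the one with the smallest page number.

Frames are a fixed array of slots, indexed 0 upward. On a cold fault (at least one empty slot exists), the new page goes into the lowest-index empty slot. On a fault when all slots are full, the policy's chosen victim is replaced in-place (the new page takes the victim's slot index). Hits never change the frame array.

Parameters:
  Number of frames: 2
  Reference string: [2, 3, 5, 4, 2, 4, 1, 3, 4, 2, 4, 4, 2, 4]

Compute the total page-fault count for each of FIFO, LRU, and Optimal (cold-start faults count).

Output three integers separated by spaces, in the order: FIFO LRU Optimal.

--- FIFO ---
  step 0: ref 2 -> FAULT, frames=[2,-] (faults so far: 1)
  step 1: ref 3 -> FAULT, frames=[2,3] (faults so far: 2)
  step 2: ref 5 -> FAULT, evict 2, frames=[5,3] (faults so far: 3)
  step 3: ref 4 -> FAULT, evict 3, frames=[5,4] (faults so far: 4)
  step 4: ref 2 -> FAULT, evict 5, frames=[2,4] (faults so far: 5)
  step 5: ref 4 -> HIT, frames=[2,4] (faults so far: 5)
  step 6: ref 1 -> FAULT, evict 4, frames=[2,1] (faults so far: 6)
  step 7: ref 3 -> FAULT, evict 2, frames=[3,1] (faults so far: 7)
  step 8: ref 4 -> FAULT, evict 1, frames=[3,4] (faults so far: 8)
  step 9: ref 2 -> FAULT, evict 3, frames=[2,4] (faults so far: 9)
  step 10: ref 4 -> HIT, frames=[2,4] (faults so far: 9)
  step 11: ref 4 -> HIT, frames=[2,4] (faults so far: 9)
  step 12: ref 2 -> HIT, frames=[2,4] (faults so far: 9)
  step 13: ref 4 -> HIT, frames=[2,4] (faults so far: 9)
  FIFO total faults: 9
--- LRU ---
  step 0: ref 2 -> FAULT, frames=[2,-] (faults so far: 1)
  step 1: ref 3 -> FAULT, frames=[2,3] (faults so far: 2)
  step 2: ref 5 -> FAULT, evict 2, frames=[5,3] (faults so far: 3)
  step 3: ref 4 -> FAULT, evict 3, frames=[5,4] (faults so far: 4)
  step 4: ref 2 -> FAULT, evict 5, frames=[2,4] (faults so far: 5)
  step 5: ref 4 -> HIT, frames=[2,4] (faults so far: 5)
  step 6: ref 1 -> FAULT, evict 2, frames=[1,4] (faults so far: 6)
  step 7: ref 3 -> FAULT, evict 4, frames=[1,3] (faults so far: 7)
  step 8: ref 4 -> FAULT, evict 1, frames=[4,3] (faults so far: 8)
  step 9: ref 2 -> FAULT, evict 3, frames=[4,2] (faults so far: 9)
  step 10: ref 4 -> HIT, frames=[4,2] (faults so far: 9)
  step 11: ref 4 -> HIT, frames=[4,2] (faults so far: 9)
  step 12: ref 2 -> HIT, frames=[4,2] (faults so far: 9)
  step 13: ref 4 -> HIT, frames=[4,2] (faults so far: 9)
  LRU total faults: 9
--- Optimal ---
  step 0: ref 2 -> FAULT, frames=[2,-] (faults so far: 1)
  step 1: ref 3 -> FAULT, frames=[2,3] (faults so far: 2)
  step 2: ref 5 -> FAULT, evict 3, frames=[2,5] (faults so far: 3)
  step 3: ref 4 -> FAULT, evict 5, frames=[2,4] (faults so far: 4)
  step 4: ref 2 -> HIT, frames=[2,4] (faults so far: 4)
  step 5: ref 4 -> HIT, frames=[2,4] (faults so far: 4)
  step 6: ref 1 -> FAULT, evict 2, frames=[1,4] (faults so far: 5)
  step 7: ref 3 -> FAULT, evict 1, frames=[3,4] (faults so far: 6)
  step 8: ref 4 -> HIT, frames=[3,4] (faults so far: 6)
  step 9: ref 2 -> FAULT, evict 3, frames=[2,4] (faults so far: 7)
  step 10: ref 4 -> HIT, frames=[2,4] (faults so far: 7)
  step 11: ref 4 -> HIT, frames=[2,4] (faults so far: 7)
  step 12: ref 2 -> HIT, frames=[2,4] (faults so far: 7)
  step 13: ref 4 -> HIT, frames=[2,4] (faults so far: 7)
  Optimal total faults: 7

Answer: 9 9 7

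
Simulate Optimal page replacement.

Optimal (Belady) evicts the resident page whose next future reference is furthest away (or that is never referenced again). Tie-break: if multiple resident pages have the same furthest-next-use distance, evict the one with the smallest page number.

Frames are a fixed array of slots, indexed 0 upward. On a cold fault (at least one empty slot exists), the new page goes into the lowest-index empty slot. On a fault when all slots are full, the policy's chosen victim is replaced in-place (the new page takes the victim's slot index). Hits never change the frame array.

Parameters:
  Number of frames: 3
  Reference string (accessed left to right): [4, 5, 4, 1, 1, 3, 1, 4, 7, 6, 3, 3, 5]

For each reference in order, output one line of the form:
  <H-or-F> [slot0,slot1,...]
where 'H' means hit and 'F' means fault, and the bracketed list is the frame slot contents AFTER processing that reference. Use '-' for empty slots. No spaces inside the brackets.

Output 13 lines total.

F [4,-,-]
F [4,5,-]
H [4,5,-]
F [4,5,1]
H [4,5,1]
F [4,3,1]
H [4,3,1]
H [4,3,1]
F [4,3,7]
F [6,3,7]
H [6,3,7]
H [6,3,7]
F [6,5,7]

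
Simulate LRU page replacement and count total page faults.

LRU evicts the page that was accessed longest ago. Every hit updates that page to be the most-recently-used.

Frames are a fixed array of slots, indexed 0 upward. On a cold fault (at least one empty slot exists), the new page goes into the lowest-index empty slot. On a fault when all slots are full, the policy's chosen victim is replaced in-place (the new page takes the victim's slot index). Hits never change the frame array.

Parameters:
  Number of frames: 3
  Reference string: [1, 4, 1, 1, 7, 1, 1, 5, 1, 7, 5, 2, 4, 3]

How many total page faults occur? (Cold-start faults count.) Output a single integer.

Step 0: ref 1 → FAULT, frames=[1,-,-]
Step 1: ref 4 → FAULT, frames=[1,4,-]
Step 2: ref 1 → HIT, frames=[1,4,-]
Step 3: ref 1 → HIT, frames=[1,4,-]
Step 4: ref 7 → FAULT, frames=[1,4,7]
Step 5: ref 1 → HIT, frames=[1,4,7]
Step 6: ref 1 → HIT, frames=[1,4,7]
Step 7: ref 5 → FAULT (evict 4), frames=[1,5,7]
Step 8: ref 1 → HIT, frames=[1,5,7]
Step 9: ref 7 → HIT, frames=[1,5,7]
Step 10: ref 5 → HIT, frames=[1,5,7]
Step 11: ref 2 → FAULT (evict 1), frames=[2,5,7]
Step 12: ref 4 → FAULT (evict 7), frames=[2,5,4]
Step 13: ref 3 → FAULT (evict 5), frames=[2,3,4]
Total faults: 7

Answer: 7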